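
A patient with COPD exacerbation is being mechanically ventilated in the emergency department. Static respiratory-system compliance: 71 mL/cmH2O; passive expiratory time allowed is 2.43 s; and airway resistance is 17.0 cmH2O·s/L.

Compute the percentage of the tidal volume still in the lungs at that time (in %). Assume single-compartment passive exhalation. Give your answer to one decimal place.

τ = R × C = 17.0 × 71 mL/cmH2O = 17.0 × 0.071 L/cmH2O = 1.207 s.
Passive exhalation: V(t)/V₀ = e^(−t/τ) = e^(−2.43/1.207) = 0.1336.
Fraction remaining = 0.1336 → 13.36%.

13.4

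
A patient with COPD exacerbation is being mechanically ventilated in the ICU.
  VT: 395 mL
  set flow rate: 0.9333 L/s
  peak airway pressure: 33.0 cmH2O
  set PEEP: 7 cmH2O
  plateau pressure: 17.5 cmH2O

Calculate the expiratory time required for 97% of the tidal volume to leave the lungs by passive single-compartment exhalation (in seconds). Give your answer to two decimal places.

2.19

R = (PIP − Pplat)/V̇ = (33.0 − 17.5) / 0.9333 = 15.5/0.9333 = 16.608 cmH2O·s/L.
C = Vt/(Pplat − PEEP) = 395.0 / (17.5 − 7) = 395.0/10.5 = 37.619 mL/cmH2O.
τ = R × C = 16.608 × 0.03762 L/cmH2O = 0.6248 s.
t = −τ·ln(1 − 0.97) = −0.6248·ln(0.03) = 2.191 s.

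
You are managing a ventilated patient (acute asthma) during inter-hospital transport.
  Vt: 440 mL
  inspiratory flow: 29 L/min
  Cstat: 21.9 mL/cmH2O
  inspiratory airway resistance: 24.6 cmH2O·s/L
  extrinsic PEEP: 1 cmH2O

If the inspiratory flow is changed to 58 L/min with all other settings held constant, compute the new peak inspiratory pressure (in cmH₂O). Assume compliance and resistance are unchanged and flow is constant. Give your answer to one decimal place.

44.9

Flow: 29 L/min ÷ 60 = 0.4833 L/s.
New flow: 58 L/min ÷ 60 = 0.9667 L/s.
PIP = Vt/C + R·V̇ + PEEP (constant-flow equation of motion).
Only the resistive term changes: ΔPIP = R × ΔV̇ = 24.6 × (0.9667 − 0.4833) = 24.6 × 0.4834 = 11.892 cmH2O.
Original PIP = 440/21.9 + 24.6×0.4833 + 1 = 32.981 cmH2O; new PIP = 32.981 + (11.892) = 44.873 cmH2O.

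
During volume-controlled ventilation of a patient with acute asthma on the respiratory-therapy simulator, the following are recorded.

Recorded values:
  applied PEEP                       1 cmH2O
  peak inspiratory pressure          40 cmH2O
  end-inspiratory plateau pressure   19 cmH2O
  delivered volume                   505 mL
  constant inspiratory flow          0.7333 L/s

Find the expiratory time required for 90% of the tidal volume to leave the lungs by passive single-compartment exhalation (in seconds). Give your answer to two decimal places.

R = (PIP − Pplat)/V̇ = (40 − 19) / 0.7333 = 21.0/0.7333 = 28.638 cmH2O·s/L.
C = Vt/(Pplat − PEEP) = 505.0 / (19 − 1) = 505.0/18.0 = 28.056 mL/cmH2O.
τ = R × C = 28.638 × 0.02806 L/cmH2O = 0.8036 s.
t = −τ·ln(1 − 0.90) = −0.8036·ln(0.1) = 1.85 s.

1.85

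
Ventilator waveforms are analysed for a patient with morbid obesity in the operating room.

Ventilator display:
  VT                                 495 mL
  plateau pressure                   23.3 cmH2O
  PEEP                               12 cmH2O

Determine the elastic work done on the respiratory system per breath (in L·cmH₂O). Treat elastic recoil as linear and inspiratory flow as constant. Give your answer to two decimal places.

2.80

Elastic work ≈ ½ × (Pplat − PEEP) × Vt = 0.5 × (23.3 − 12) × 0.495 L = 0.5 × 11.3 × 0.495 = 2.797 L·cmH2O.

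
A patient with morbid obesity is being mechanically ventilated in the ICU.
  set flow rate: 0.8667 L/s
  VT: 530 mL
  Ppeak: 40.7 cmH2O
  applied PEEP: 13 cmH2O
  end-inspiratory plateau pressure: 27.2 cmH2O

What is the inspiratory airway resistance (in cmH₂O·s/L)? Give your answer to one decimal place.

15.6

Raw = (PIP − Pplat) / flow = (40.7 − 27.2) / 0.8667 = 13.5 / 0.8667 = 15.576 cmH2O·s/L.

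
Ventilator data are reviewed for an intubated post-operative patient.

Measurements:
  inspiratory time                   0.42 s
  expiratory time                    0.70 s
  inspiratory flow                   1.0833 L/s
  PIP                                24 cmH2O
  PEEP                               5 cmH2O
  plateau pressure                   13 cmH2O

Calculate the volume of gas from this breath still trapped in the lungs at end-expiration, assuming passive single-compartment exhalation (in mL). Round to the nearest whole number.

Vt = flow × Ti = 1.0833 L/s × 0.42 s × 1000 mL/L = 454.99 mL.
R = (PIP − Pplat)/V̇ = (24 − 13) / 1.0833 = 11.0/1.0833 = 10.154 cmH2O·s/L.
C = Vt/(Pplat − PEEP) = 454.99 / (13 − 5) = 454.99/8.0 = 56.874 mL/cmH2O.
τ = R × C = 10.154 × 0.05687 L/cmH2O = 0.5775 s.
Fraction remaining = e^(−Te/τ) = e^(−0.70/0.5775) = 0.2976.
Trapped volume = 454.99 × 0.2976 = 135.41 mL.

135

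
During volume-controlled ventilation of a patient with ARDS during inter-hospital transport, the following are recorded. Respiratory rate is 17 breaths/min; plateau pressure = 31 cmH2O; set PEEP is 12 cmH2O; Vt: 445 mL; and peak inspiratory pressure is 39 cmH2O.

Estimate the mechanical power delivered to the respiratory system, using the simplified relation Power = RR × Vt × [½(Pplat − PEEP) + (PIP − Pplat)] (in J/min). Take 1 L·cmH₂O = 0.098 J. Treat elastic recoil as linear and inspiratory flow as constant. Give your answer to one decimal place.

Per-breath work = Vt × [½(Pplat−PEEP) + (PIP−Pplat)] = 0.445 × [0.5×19.0 + 8.0] = 0.445 × 17.5 = 7.788 L·cmH2O.
Power = 17 × 7.788 = 132.4 L·cmH2O/min.
× 0.098 J/(L·cmH2O) → 12.975 J/min.

13.0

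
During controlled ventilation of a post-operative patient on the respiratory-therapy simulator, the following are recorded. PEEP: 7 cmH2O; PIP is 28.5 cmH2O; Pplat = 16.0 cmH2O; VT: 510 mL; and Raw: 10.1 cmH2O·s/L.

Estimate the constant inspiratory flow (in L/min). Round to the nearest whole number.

74

flow = (PIP − Pplat) / Raw = (28.5 − 16.0) / 10.1 = 1.238 L/s × 60 = 74.28 L/min.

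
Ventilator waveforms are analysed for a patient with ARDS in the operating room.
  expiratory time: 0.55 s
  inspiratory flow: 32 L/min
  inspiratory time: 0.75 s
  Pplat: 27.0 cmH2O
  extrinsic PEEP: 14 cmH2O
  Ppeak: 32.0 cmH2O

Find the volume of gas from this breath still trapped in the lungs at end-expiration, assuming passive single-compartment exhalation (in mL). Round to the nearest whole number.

Flow: 32 L/min ÷ 60 = 0.5333 L/s.
Vt = flow × Ti = 0.5333 L/s × 0.75 s × 1000 mL/L = 399.98 mL.
R = (PIP − Pplat)/V̇ = (32.0 − 27.0) / 0.5333 = 5.0/0.5333 = 9.376 cmH2O·s/L.
C = Vt/(Pplat − PEEP) = 399.98 / (27.0 − 14) = 399.98/13.0 = 30.768 mL/cmH2O.
τ = R × C = 9.376 × 0.03077 L/cmH2O = 0.2885 s.
Fraction remaining = e^(−Te/τ) = e^(−0.55/0.2885) = 0.1486.
Trapped volume = 399.98 × 0.1486 = 59.437 mL.

59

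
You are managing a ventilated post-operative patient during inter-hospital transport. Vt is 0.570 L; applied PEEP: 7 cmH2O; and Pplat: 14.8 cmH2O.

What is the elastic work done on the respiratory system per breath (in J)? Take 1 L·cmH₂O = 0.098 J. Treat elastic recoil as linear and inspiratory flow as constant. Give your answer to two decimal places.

Elastic work ≈ ½ × (Pplat − PEEP) × Vt = 0.5 × (14.8 − 7) × 0.570 L = 0.5 × 7.8 × 0.570 = 2.223 L·cmH2O.
× 0.098 J/(L·cmH2O) → 0.2179 J.

0.22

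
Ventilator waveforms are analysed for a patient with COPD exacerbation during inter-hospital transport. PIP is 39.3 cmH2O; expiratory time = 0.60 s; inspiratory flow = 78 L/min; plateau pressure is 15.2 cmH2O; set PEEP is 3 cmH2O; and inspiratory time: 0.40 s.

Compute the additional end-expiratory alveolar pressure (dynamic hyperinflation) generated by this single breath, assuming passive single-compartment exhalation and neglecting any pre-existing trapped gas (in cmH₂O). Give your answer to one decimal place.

5.7

Flow: 78 L/min ÷ 60 = 1.3 L/s.
Vt = flow × Ti = 1.3 L/s × 0.40 s × 1000 mL/L = 520.0 mL.
R = (PIP − Pplat)/V̇ = (39.3 − 15.2) / 1.3 = 24.1/1.3 = 18.538 cmH2O·s/L.
C = Vt/(Pplat − PEEP) = 520.0 / (15.2 − 3) = 520.0/12.2 = 42.623 mL/cmH2O.
τ = R × C = 18.538 × 0.04262 L/cmH2O = 0.7901 s.
Fraction remaining = e^(−Te/τ) = e^(−0.60/0.7901) = 0.4679; trapped volume = 520.0 × 0.4679 = 243.31 mL.
Additional alveolar pressure from trapping ≈ V_trapped / C = 243.31 / 42.623 = 5.708 cmH2O.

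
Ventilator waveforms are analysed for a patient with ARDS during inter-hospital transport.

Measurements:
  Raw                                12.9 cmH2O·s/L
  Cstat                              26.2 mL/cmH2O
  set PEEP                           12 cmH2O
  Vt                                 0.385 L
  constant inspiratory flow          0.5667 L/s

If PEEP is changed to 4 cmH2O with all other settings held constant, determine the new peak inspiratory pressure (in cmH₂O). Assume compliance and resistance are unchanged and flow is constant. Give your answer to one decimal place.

PIP = Vt/C + R·V̇ + PEEP (constant-flow equation of motion).
Only the baseline term changes: ΔPIP = ΔPEEP = 4 − 12 = -8.0 cmH2O.
Original PIP = 385/26.2 + 12.9×0.5667 + 12 = 34.005 cmH2O; new PIP = 34.005 + (-8.0) = 26.005 cmH2O.

26.0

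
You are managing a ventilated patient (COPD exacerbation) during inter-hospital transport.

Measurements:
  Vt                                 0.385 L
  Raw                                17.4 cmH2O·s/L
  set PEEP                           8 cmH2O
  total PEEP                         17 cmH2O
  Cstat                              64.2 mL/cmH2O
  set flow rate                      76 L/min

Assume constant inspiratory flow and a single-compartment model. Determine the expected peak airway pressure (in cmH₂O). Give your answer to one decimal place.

Flow: 76 L/min ÷ 60 = 1.2667 L/s.
Total PEEP = 17 cmH2O (set 8 + intrinsic 9); this is the baseline alveolar pressure.
Equation of motion (constant flow): PIP = Vt/C + R·V̇ + PEEP.
PIP = 385/64.2 + 17.4×1.2667 + 17 = 5.997 + 22.041 + 17 = 45.038 cmH2O.

45.0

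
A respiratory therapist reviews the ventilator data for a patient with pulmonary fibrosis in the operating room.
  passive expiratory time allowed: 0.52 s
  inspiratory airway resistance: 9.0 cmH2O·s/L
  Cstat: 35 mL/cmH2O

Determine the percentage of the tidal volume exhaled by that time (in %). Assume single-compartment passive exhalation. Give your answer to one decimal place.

τ = R × C = 9.0 × 35 mL/cmH2O = 9.0 × 0.035 L/cmH2O = 0.315 s.
Passive exhalation: V(t)/V₀ = e^(−t/τ) = e^(−0.52/0.315) = 0.1919.
Fraction exhaled = 1 − 0.1919 = 0.8081 → 80.81%.

80.8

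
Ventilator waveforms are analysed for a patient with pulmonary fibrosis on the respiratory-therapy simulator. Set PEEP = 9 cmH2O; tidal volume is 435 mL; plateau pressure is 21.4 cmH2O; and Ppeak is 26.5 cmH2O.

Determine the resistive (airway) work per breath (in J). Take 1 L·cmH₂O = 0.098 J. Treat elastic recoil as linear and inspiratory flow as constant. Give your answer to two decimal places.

0.22

With constant inspiratory flow the resistive pressure is constant at PIP − Pplat = 26.5 − 21.4 = 5.1 cmH2O, so resistive work = 5.1 × 0.435 = 2.219 L·cmH2O.
× 0.098 J/(L·cmH2O) → 0.2175 J.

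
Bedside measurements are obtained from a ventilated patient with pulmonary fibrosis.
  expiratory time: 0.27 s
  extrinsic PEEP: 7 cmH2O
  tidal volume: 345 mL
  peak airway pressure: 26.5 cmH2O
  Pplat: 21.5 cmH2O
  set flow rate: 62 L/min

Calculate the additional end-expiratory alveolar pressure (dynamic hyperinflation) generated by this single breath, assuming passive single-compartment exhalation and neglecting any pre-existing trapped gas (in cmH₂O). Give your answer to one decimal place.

1.4

Flow: 62 L/min ÷ 60 = 1.0333 L/s.
R = (PIP − Pplat)/V̇ = (26.5 − 21.5) / 1.0333 = 5.0/1.0333 = 4.839 cmH2O·s/L.
C = Vt/(Pplat − PEEP) = 345.0 / (21.5 − 7) = 345.0/14.5 = 23.793 mL/cmH2O.
τ = R × C = 4.839 × 0.02379 L/cmH2O = 0.1151 s.
Fraction remaining = e^(−Te/τ) = e^(−0.27/0.1151) = 0.09577; trapped volume = 345.0 × 0.09577 = 33.041 mL.
Additional alveolar pressure from trapping ≈ V_trapped / C = 33.041 / 23.793 = 1.389 cmH2O.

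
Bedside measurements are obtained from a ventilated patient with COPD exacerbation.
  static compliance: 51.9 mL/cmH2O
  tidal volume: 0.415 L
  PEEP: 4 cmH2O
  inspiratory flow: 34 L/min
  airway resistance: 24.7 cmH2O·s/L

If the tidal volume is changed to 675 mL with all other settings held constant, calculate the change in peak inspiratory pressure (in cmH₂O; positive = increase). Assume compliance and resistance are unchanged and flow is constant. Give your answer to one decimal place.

PIP = Vt/C + R·V̇ + PEEP (constant-flow equation of motion).
Only the elastic term changes: ΔPIP = ΔVt / C = (675 − 415) / 51.9 = 5.01 cmH2O.

5.0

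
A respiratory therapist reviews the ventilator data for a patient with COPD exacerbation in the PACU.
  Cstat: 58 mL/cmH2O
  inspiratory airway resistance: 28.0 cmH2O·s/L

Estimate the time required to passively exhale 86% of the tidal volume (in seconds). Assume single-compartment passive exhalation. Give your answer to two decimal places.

3.19

τ = R × C = 28.0 × 58 mL/cmH2O = 28.0 × 0.058 L/cmH2O = 1.624 s.
Exhaled fraction f = 1 − e^(−t/τ) → t = −τ·ln(1 − f) = −1.624·ln(0.14) = 3.193 s.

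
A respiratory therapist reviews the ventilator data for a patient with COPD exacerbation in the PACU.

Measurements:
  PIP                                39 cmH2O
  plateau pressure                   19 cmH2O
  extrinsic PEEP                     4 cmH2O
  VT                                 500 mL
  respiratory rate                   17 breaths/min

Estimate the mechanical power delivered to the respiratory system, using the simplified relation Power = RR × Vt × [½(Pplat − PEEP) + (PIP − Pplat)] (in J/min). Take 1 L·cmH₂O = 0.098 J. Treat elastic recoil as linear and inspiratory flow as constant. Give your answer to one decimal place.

Per-breath work = Vt × [½(Pplat−PEEP) + (PIP−Pplat)] = 0.500 × [0.5×15.0 + 20.0] = 0.500 × 27.5 = 13.75 L·cmH2O.
Power = 17 × 13.75 = 233.75 L·cmH2O/min.
× 0.098 J/(L·cmH2O) → 22.908 J/min.

22.9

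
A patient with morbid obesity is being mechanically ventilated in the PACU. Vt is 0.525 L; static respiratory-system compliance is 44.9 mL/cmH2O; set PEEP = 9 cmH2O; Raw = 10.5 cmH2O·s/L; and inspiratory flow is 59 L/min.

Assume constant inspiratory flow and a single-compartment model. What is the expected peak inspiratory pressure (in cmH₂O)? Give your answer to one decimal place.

Flow: 59 L/min ÷ 60 = 0.9833 L/s.
Equation of motion (constant flow): PIP = Vt/C + R·V̇ + PEEP.
PIP = 525/44.9 + 10.5×0.9833 + 9 = 11.693 + 10.325 + 9 = 31.018 cmH2O.

31.0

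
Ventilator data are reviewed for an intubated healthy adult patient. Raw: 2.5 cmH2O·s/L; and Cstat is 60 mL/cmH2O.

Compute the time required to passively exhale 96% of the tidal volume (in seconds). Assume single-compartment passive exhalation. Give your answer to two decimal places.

τ = R × C = 2.5 × 60 mL/cmH2O = 2.5 × 0.060 L/cmH2O = 0.15 s.
Exhaled fraction f = 1 − e^(−t/τ) → t = −τ·ln(1 − f) = −0.15·ln(0.04) = 0.4828 s.

0.48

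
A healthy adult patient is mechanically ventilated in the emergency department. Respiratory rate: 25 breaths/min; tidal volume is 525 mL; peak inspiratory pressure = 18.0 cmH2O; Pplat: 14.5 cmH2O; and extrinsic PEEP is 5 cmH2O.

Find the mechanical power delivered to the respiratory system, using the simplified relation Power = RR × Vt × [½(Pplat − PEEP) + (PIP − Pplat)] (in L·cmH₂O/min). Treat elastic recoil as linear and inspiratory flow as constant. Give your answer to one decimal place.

Per-breath work = Vt × [½(Pplat−PEEP) + (PIP−Pplat)] = 0.525 × [0.5×9.5 + 3.5] = 0.525 × 8.25 = 4.331 L·cmH2O.
Power = 25 × 4.331 = 108.28 L·cmH2O/min.

108.3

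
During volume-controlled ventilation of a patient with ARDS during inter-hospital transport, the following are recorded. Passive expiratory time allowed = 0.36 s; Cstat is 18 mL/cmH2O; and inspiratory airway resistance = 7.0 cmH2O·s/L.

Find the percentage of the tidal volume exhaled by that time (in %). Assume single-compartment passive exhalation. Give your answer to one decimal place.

τ = R × C = 7.0 × 18 mL/cmH2O = 7.0 × 0.018 L/cmH2O = 0.126 s.
Passive exhalation: V(t)/V₀ = e^(−t/τ) = e^(−0.36/0.126) = 0.05743.
Fraction exhaled = 1 − 0.05743 = 0.9426 → 94.26%.

94.3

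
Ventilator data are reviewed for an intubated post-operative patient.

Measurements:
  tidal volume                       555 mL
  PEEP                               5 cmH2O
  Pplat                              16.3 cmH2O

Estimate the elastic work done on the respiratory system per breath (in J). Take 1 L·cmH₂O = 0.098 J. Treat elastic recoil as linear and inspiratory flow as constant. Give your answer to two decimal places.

0.31

Elastic work ≈ ½ × (Pplat − PEEP) × Vt = 0.5 × (16.3 − 5) × 0.555 L = 0.5 × 11.3 × 0.555 = 3.136 L·cmH2O.
× 0.098 J/(L·cmH2O) → 0.3073 J.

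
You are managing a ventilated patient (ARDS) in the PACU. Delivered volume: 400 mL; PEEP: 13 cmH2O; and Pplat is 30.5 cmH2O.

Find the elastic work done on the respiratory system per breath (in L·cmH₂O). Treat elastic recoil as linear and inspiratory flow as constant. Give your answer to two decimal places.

3.50

Elastic work ≈ ½ × (Pplat − PEEP) × Vt = 0.5 × (30.5 − 13) × 0.400 L = 0.5 × 17.5 × 0.400 = 3.5 L·cmH2O.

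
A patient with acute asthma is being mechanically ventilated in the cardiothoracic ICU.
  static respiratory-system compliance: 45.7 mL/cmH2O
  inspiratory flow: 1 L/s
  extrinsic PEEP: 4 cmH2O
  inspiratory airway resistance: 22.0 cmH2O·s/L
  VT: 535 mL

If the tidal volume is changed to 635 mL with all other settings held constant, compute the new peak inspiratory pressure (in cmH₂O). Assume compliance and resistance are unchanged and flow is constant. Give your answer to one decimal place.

PIP = Vt/C + R·V̇ + PEEP (constant-flow equation of motion).
Only the elastic term changes: ΔPIP = ΔVt / C = (635 − 535) / 45.7 = 2.188 cmH2O.
Original PIP = 535/45.7 + 22.0×1 + 4 = 37.707 cmH2O; new PIP = 37.707 + (2.188) = 39.895 cmH2O.

39.9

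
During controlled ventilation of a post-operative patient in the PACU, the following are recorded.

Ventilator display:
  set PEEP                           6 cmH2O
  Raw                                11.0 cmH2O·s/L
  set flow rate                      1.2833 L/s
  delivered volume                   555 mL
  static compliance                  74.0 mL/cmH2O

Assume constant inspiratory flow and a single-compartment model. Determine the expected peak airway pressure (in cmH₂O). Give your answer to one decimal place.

Equation of motion (constant flow): PIP = Vt/C + R·V̇ + PEEP.
PIP = 555/74.0 + 11.0×1.2833 + 6 = 7.5 + 14.116 + 6 = 27.616 cmH2O.

27.6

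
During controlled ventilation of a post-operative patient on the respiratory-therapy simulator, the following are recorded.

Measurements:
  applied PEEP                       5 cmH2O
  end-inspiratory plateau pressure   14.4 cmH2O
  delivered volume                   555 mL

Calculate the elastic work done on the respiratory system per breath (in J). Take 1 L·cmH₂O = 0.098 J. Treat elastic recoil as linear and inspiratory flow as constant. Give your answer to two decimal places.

Elastic work ≈ ½ × (Pplat − PEEP) × Vt = 0.5 × (14.4 − 5) × 0.555 L = 0.5 × 9.4 × 0.555 = 2.609 L·cmH2O.
× 0.098 J/(L·cmH2O) → 0.2557 J.

0.26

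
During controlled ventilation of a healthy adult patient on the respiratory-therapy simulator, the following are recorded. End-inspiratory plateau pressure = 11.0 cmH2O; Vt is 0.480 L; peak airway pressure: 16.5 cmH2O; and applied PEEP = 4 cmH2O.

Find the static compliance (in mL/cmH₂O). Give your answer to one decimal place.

68.6

Cstat = Vt / (Pplat − PEEP) = 480 / (11.0 − 4) = 480 / 7.0 = 68.571 mL/cmH2O.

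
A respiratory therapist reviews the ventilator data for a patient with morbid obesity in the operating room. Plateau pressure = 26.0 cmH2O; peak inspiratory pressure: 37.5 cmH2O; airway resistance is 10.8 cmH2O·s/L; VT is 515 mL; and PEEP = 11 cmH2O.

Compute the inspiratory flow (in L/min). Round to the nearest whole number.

64

flow = (PIP − Pplat) / Raw = (37.5 − 26.0) / 10.8 = 1.065 L/s × 60 = 63.9 L/min.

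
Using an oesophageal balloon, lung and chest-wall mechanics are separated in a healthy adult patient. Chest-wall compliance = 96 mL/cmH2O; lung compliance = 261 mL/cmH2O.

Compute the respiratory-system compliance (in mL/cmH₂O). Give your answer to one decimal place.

Lung and chest wall are elastances in series: 1/Crs = 1/CL + 1/Ccw.
1/Crs = 1/261 + 1/96 = 0.01425.
Crs = 70.175 mL/cmH2O.

70.2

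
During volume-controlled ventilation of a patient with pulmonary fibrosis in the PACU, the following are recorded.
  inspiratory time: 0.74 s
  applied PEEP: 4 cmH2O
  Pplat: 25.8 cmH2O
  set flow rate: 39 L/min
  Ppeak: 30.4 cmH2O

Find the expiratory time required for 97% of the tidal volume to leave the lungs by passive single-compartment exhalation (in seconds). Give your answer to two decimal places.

Flow: 39 L/min ÷ 60 = 0.65 L/s.
Vt = flow × Ti = 0.65 L/s × 0.74 s × 1000 mL/L = 481.0 mL.
R = (PIP − Pplat)/V̇ = (30.4 − 25.8) / 0.65 = 4.6/0.65 = 7.077 cmH2O·s/L.
C = Vt/(Pplat − PEEP) = 481.0 / (25.8 − 4) = 481.0/21.8 = 22.064 mL/cmH2O.
τ = R × C = 7.077 × 0.02206 L/cmH2O = 0.1561 s.
t = −τ·ln(1 − 0.97) = −0.1561·ln(0.03) = 0.5474 s.

0.55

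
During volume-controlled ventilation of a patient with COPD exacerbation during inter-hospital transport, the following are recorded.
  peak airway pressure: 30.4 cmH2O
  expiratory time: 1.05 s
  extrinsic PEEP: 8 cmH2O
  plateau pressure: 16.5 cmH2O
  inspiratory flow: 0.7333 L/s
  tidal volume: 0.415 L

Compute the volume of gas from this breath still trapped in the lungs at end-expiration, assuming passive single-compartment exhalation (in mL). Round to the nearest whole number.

R = (PIP − Pplat)/V̇ = (30.4 − 16.5) / 0.7333 = 13.9/0.7333 = 18.955 cmH2O·s/L.
C = Vt/(Pplat − PEEP) = 415.0 / (16.5 − 8) = 415.0/8.5 = 48.824 mL/cmH2O.
τ = R × C = 18.955 × 0.04882 L/cmH2O = 0.9254 s.
Fraction remaining = e^(−Te/τ) = e^(−1.05/0.9254) = 0.3215.
Trapped volume = 415.0 × 0.3215 = 133.42 mL.

133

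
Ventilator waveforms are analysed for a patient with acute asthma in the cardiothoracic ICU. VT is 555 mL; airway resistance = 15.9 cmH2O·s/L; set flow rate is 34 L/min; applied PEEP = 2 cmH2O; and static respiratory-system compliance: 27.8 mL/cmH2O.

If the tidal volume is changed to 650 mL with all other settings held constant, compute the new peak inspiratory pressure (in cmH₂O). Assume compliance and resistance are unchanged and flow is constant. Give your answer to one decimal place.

Flow: 34 L/min ÷ 60 = 0.5667 L/s.
PIP = Vt/C + R·V̇ + PEEP (constant-flow equation of motion).
Only the elastic term changes: ΔPIP = ΔVt / C = (650 − 555) / 27.8 = 3.417 cmH2O.
Original PIP = 555/27.8 + 15.9×0.5667 + 2 = 30.975 cmH2O; new PIP = 30.975 + (3.417) = 34.392 cmH2O.

34.4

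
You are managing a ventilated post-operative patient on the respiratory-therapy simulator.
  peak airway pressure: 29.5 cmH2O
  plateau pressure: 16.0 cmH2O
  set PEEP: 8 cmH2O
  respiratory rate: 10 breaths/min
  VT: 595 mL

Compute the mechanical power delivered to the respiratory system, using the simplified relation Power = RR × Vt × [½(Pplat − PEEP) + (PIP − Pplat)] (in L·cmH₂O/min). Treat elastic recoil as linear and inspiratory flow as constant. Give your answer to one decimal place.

104.1

Per-breath work = Vt × [½(Pplat−PEEP) + (PIP−Pplat)] = 0.595 × [0.5×8.0 + 13.5] = 0.595 × 17.5 = 10.413 L·cmH2O.
Power = 10 × 10.413 = 104.13 L·cmH2O/min.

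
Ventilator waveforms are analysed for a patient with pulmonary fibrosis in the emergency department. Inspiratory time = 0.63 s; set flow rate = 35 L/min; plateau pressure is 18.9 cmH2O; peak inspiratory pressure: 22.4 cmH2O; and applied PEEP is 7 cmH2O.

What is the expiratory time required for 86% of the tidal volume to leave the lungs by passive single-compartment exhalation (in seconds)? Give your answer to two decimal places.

0.36

Flow: 35 L/min ÷ 60 = 0.5833 L/s.
Vt = flow × Ti = 0.5833 L/s × 0.63 s × 1000 mL/L = 367.48 mL.
R = (PIP − Pplat)/V̇ = (22.4 − 18.9) / 0.5833 = 3.5/0.5833 = 6.0 cmH2O·s/L.
C = Vt/(Pplat − PEEP) = 367.48 / (18.9 − 7) = 367.48/11.9 = 30.881 mL/cmH2O.
τ = R × C = 6.0 × 0.03088 L/cmH2O = 0.1853 s.
t = −τ·ln(1 − 0.86) = −0.1853·ln(0.14) = 0.3643 s.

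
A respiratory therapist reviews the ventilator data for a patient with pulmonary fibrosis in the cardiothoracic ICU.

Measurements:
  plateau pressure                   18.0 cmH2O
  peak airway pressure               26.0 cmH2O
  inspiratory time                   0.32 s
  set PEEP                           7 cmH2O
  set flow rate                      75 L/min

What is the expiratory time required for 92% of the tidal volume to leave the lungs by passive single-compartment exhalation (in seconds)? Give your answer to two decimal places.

0.59

Flow: 75 L/min ÷ 60 = 1.25 L/s.
Vt = flow × Ti = 1.25 L/s × 0.32 s × 1000 mL/L = 400.0 mL.
R = (PIP − Pplat)/V̇ = (26.0 − 18.0) / 1.25 = 8.0/1.25 = 6.4 cmH2O·s/L.
C = Vt/(Pplat − PEEP) = 400.0 / (18.0 − 7) = 400.0/11.0 = 36.364 mL/cmH2O.
τ = R × C = 6.4 × 0.03636 L/cmH2O = 0.2327 s.
t = −τ·ln(1 − 0.92) = −0.2327·ln(0.08) = 0.5877 s.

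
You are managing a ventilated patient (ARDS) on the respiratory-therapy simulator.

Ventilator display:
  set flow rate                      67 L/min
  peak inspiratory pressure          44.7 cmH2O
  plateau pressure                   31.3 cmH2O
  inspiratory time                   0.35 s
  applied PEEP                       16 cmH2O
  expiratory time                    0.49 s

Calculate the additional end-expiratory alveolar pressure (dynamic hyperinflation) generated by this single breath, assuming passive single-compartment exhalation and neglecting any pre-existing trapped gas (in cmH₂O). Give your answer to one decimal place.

Flow: 67 L/min ÷ 60 = 1.1167 L/s.
Vt = flow × Ti = 1.1167 L/s × 0.35 s × 1000 mL/L = 390.85 mL.
R = (PIP − Pplat)/V̇ = (44.7 − 31.3) / 1.1167 = 13.4/1.1167 = 12.0 cmH2O·s/L.
C = Vt/(Pplat − PEEP) = 390.85 / (31.3 − 16) = 390.85/15.3 = 25.546 mL/cmH2O.
τ = R × C = 12.0 × 0.02555 L/cmH2O = 0.3066 s.
Fraction remaining = e^(−Te/τ) = e^(−0.49/0.3066) = 0.2023; trapped volume = 390.85 × 0.2023 = 79.069 mL.
Additional alveolar pressure from trapping ≈ V_trapped / C = 79.069 / 25.546 = 3.095 cmH2O.

3.1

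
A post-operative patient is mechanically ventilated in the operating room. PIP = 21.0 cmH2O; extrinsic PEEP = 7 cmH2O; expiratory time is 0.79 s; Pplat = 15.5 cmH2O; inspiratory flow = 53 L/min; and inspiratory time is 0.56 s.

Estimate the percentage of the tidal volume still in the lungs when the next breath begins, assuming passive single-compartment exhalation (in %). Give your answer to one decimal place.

11.3

Flow: 53 L/min ÷ 60 = 0.8833 L/s.
Vt = flow × Ti = 0.8833 L/s × 0.56 s × 1000 mL/L = 494.65 mL.
R = (PIP − Pplat)/V̇ = (21.0 − 15.5) / 0.8833 = 5.5/0.8833 = 6.227 cmH2O·s/L.
C = Vt/(Pplat − PEEP) = 494.65 / (15.5 − 7) = 494.65/8.5 = 58.194 mL/cmH2O.
τ = R × C = 6.227 × 0.05819 L/cmH2O = 0.3623 s.
Fraction remaining at end-expiration = e^(−Te/τ) = e^(−0.79/0.3623) = 0.113 → 11.3%.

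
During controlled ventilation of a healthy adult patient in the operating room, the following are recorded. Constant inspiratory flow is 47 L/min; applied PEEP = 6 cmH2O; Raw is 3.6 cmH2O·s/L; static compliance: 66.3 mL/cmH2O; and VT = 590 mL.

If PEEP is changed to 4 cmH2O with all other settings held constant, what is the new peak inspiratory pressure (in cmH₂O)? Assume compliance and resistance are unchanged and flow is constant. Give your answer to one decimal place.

Flow: 47 L/min ÷ 60 = 0.7833 L/s.
PIP = Vt/C + R·V̇ + PEEP (constant-flow equation of motion).
Only the baseline term changes: ΔPIP = ΔPEEP = 4 − 6 = -2.0 cmH2O.
Original PIP = 590/66.3 + 3.6×0.7833 + 6 = 17.719 cmH2O; new PIP = 17.719 + (-2.0) = 15.719 cmH2O.

15.7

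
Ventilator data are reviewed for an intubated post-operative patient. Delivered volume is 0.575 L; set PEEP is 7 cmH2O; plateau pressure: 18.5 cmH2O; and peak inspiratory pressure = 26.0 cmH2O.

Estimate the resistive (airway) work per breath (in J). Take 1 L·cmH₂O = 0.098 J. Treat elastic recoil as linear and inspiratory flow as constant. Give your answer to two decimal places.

0.42

With constant inspiratory flow the resistive pressure is constant at PIP − Pplat = 26.0 − 18.5 = 7.5 cmH2O, so resistive work = 7.5 × 0.575 = 4.313 L·cmH2O.
× 0.098 J/(L·cmH2O) → 0.4227 J.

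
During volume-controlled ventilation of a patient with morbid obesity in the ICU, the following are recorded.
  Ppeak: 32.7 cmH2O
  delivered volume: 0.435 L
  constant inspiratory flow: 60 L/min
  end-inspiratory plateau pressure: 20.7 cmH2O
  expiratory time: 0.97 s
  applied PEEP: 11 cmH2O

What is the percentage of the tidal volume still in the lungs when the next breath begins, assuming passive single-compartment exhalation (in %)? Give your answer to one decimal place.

16.5

Flow: 60 L/min ÷ 60 = 1 L/s.
R = (PIP − Pplat)/V̇ = (32.7 − 20.7) / 1 = 12.0/1 = 12.0 cmH2O·s/L.
C = Vt/(Pplat − PEEP) = 435.0 / (20.7 − 11) = 435.0/9.7 = 44.845 mL/cmH2O.
τ = R × C = 12.0 × 0.04485 L/cmH2O = 0.5382 s.
Fraction remaining at end-expiration = e^(−Te/τ) = e^(−0.97/0.5382) = 0.1649 → 16.49%.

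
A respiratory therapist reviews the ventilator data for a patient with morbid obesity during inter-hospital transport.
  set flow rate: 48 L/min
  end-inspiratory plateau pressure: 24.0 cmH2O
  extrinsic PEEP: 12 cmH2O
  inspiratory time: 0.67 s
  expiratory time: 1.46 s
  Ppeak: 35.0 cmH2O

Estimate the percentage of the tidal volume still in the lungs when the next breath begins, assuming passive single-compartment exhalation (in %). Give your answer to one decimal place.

9.3

Flow: 48 L/min ÷ 60 = 0.8 L/s.
Vt = flow × Ti = 0.8 L/s × 0.67 s × 1000 mL/L = 536.0 mL.
R = (PIP − Pplat)/V̇ = (35.0 − 24.0) / 0.8 = 11.0/0.8 = 13.75 cmH2O·s/L.
C = Vt/(Pplat − PEEP) = 536.0 / (24.0 − 12) = 536.0/12.0 = 44.667 mL/cmH2O.
τ = R × C = 13.75 × 0.04467 L/cmH2O = 0.6142 s.
Fraction remaining at end-expiration = e^(−Te/τ) = e^(−1.46/0.6142) = 0.09282 → 9.282%.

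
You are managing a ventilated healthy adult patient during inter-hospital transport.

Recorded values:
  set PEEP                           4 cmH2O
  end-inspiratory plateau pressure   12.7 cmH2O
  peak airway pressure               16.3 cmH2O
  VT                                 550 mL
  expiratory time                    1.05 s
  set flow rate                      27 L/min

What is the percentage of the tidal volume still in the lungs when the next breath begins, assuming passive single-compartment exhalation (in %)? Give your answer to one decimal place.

Flow: 27 L/min ÷ 60 = 0.45 L/s.
R = (PIP − Pplat)/V̇ = (16.3 − 12.7) / 0.45 = 3.6/0.45 = 8.0 cmH2O·s/L.
C = Vt/(Pplat − PEEP) = 550.0 / (12.7 − 4) = 550.0/8.7 = 63.218 mL/cmH2O.
τ = R × C = 8.0 × 0.06322 L/cmH2O = 0.5058 s.
Fraction remaining at end-expiration = e^(−Te/τ) = e^(−1.05/0.5058) = 0.1254 → 12.54%.

12.5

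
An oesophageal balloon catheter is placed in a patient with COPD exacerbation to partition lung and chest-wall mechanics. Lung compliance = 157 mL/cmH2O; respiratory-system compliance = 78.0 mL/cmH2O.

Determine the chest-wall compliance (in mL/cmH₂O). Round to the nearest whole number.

155

1/Ccw = 1/Crs − 1/CL.
1/Ccw = 1/78.0 − 1/157 = 0.006451.
Ccw = 155.01 mL/cmH2O.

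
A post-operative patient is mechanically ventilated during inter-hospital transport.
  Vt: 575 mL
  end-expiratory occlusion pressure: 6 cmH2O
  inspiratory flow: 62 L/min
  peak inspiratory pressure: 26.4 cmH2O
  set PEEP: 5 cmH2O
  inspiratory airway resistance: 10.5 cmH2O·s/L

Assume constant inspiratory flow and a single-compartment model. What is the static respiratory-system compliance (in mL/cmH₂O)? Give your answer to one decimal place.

60.2

Flow: 62 L/min ÷ 60 = 1.0333 L/s.
Total PEEP = 6 cmH2O (set 5 + intrinsic 1); this is the baseline alveolar pressure.
Equation of motion (constant flow): PIP = Vt/C + R·V̇ + PEEP.
Vt/C = PIP − R·V̇ − PEEP = 26.4 − 10.5×1.0333 − 6 = 26.4 − 10.85 − 6 = 9.55 cmH2O.
C = Vt / 9.55 = 575 / 9.55 = 60.209 mL/cmH2O.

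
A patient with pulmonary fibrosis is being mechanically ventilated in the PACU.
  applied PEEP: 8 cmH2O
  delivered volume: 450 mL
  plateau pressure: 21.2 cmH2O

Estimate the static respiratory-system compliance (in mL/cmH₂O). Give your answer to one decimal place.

Cstat = Vt / (Pplat − PEEP) = 450 / (21.2 − 8) = 450 / 13.2 = 34.091 mL/cmH2O.

34.1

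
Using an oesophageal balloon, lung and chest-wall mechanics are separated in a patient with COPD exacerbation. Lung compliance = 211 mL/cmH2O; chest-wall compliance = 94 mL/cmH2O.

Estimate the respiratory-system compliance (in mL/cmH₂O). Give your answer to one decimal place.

Lung and chest wall are elastances in series: 1/Crs = 1/CL + 1/Ccw.
1/Crs = 1/211 + 1/94 = 0.01538.
Crs = 65.02 mL/cmH2O.

65.0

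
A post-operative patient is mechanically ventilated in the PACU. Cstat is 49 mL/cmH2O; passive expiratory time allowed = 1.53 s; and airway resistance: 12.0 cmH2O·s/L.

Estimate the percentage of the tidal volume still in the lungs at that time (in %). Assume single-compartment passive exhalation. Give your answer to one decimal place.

τ = R × C = 12.0 × 49 mL/cmH2O = 12.0 × 0.049 L/cmH2O = 0.588 s.
Passive exhalation: V(t)/V₀ = e^(−t/τ) = e^(−1.53/0.588) = 0.07412.
Fraction remaining = 0.07412 → 7.412%.

7.4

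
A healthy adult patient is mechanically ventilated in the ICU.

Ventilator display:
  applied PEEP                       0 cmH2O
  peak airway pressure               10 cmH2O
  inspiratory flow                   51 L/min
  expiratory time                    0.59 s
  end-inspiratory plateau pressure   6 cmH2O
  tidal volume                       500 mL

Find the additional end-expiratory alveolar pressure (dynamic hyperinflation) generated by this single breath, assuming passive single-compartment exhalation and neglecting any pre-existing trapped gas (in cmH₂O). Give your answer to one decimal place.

1.3

Flow: 51 L/min ÷ 60 = 0.85 L/s.
R = (PIP − Pplat)/V̇ = (10 − 6) / 0.85 = 4.0/0.85 = 4.706 cmH2O·s/L.
C = Vt/(Pplat − PEEP) = 500.0 / (6 − 0) = 500.0/6.0 = 83.333 mL/cmH2O.
τ = R × C = 4.706 × 0.08333 L/cmH2O = 0.3922 s.
Fraction remaining = e^(−Te/τ) = e^(−0.59/0.3922) = 0.2222; trapped volume = 500.0 × 0.2222 = 111.1 mL.
Additional alveolar pressure from trapping ≈ V_trapped / C = 111.1 / 83.333 = 1.333 cmH2O.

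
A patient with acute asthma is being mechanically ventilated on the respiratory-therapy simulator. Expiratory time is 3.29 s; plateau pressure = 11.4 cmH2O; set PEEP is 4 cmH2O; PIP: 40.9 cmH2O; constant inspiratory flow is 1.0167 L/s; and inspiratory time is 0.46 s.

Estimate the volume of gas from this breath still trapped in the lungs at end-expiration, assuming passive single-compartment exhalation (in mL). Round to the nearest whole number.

78

Vt = flow × Ti = 1.0167 L/s × 0.46 s × 1000 mL/L = 467.68 mL.
R = (PIP − Pplat)/V̇ = (40.9 − 11.4) / 1.0167 = 29.5/1.0167 = 29.015 cmH2O·s/L.
C = Vt/(Pplat − PEEP) = 467.68 / (11.4 − 4) = 467.68/7.4 = 63.2 mL/cmH2O.
τ = R × C = 29.015 × 0.0632 L/cmH2O = 1.834 s.
Fraction remaining = e^(−Te/τ) = e^(−3.29/1.834) = 0.1663.
Trapped volume = 467.68 × 0.1663 = 77.775 mL.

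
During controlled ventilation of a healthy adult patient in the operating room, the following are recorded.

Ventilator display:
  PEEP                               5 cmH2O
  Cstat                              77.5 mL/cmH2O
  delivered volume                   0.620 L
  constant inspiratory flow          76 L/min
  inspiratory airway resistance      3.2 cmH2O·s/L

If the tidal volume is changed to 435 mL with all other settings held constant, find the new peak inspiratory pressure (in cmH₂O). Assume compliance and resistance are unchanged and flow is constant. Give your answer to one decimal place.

Flow: 76 L/min ÷ 60 = 1.2667 L/s.
PIP = Vt/C + R·V̇ + PEEP (constant-flow equation of motion).
Only the elastic term changes: ΔPIP = ΔVt / C = (435 − 620) / 77.5 = -2.387 cmH2O.
Original PIP = 620/77.5 + 3.2×1.2667 + 5 = 17.053 cmH2O; new PIP = 17.053 + (-2.387) = 14.666 cmH2O.

14.7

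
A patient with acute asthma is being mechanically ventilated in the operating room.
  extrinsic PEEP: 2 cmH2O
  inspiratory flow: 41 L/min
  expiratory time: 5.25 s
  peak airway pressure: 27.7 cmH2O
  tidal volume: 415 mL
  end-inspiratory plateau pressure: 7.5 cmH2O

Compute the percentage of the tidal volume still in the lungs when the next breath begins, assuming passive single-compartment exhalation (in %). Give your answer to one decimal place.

Flow: 41 L/min ÷ 60 = 0.6833 L/s.
R = (PIP − Pplat)/V̇ = (27.7 − 7.5) / 0.6833 = 20.2/0.6833 = 29.562 cmH2O·s/L.
C = Vt/(Pplat − PEEP) = 415.0 / (7.5 − 2) = 415.0/5.5 = 75.455 mL/cmH2O.
τ = R × C = 29.562 × 0.07546 L/cmH2O = 2.231 s.
Fraction remaining at end-expiration = e^(−Te/τ) = e^(−5.25/2.231) = 0.09506 → 9.506%.

9.5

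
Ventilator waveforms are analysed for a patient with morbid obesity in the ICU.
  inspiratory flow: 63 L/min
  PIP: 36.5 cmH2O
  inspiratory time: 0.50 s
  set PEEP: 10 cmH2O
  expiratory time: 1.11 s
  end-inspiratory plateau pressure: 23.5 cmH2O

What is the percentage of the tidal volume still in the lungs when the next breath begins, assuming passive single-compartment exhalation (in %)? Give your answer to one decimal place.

Flow: 63 L/min ÷ 60 = 1.05 L/s.
Vt = flow × Ti = 1.05 L/s × 0.50 s × 1000 mL/L = 525.0 mL.
R = (PIP − Pplat)/V̇ = (36.5 − 23.5) / 1.05 = 13.0/1.05 = 12.381 cmH2O·s/L.
C = Vt/(Pplat − PEEP) = 525.0 / (23.5 − 10) = 525.0/13.5 = 38.889 mL/cmH2O.
τ = R × C = 12.381 × 0.03889 L/cmH2O = 0.4815 s.
Fraction remaining at end-expiration = e^(−Te/τ) = e^(−1.11/0.4815) = 0.09973 → 9.973%.

10.0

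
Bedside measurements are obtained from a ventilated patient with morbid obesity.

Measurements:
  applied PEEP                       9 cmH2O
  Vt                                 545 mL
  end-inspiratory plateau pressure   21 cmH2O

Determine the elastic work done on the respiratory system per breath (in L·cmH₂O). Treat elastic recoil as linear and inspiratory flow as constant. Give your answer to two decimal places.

3.27

Elastic work ≈ ½ × (Pplat − PEEP) × Vt = 0.5 × (21 − 9) × 0.545 L = 0.5 × 12.0 × 0.545 = 3.27 L·cmH2O.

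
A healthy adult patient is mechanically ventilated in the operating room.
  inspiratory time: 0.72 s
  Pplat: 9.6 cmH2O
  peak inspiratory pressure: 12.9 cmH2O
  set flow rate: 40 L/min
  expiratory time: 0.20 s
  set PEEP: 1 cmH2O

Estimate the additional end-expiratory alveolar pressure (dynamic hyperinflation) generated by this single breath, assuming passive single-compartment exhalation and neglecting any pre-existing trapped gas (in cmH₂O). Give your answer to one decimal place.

Flow: 40 L/min ÷ 60 = 0.6667 L/s.
Vt = flow × Ti = 0.6667 L/s × 0.72 s × 1000 mL/L = 480.02 mL.
R = (PIP − Pplat)/V̇ = (12.9 − 9.6) / 0.6667 = 3.3/0.6667 = 4.95 cmH2O·s/L.
C = Vt/(Pplat − PEEP) = 480.02 / (9.6 − 1) = 480.02/8.6 = 55.816 mL/cmH2O.
τ = R × C = 4.95 × 0.05582 L/cmH2O = 0.2763 s.
Fraction remaining = e^(−Te/τ) = e^(−0.20/0.2763) = 0.4849; trapped volume = 480.02 × 0.4849 = 232.76 mL.
Additional alveolar pressure from trapping ≈ V_trapped / C = 232.76 / 55.816 = 4.17 cmH2O.

4.2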